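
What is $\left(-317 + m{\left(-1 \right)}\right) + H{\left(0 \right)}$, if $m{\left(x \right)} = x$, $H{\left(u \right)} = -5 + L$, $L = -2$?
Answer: $-325$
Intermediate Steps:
$H{\left(u \right)} = -7$ ($H{\left(u \right)} = -5 - 2 = -7$)
$\left(-317 + m{\left(-1 \right)}\right) + H{\left(0 \right)} = \left(-317 - 1\right) - 7 = -318 - 7 = -325$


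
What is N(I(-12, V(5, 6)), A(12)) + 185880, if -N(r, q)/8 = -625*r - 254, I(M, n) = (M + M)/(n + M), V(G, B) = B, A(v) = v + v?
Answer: 207912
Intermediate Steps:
A(v) = 2*v
I(M, n) = 2*M/(M + n) (I(M, n) = (2*M)/(M + n) = 2*M/(M + n))
N(r, q) = 2032 + 5000*r (N(r, q) = -8*(-625*r - 254) = -8*(-254 - 625*r) = 2032 + 5000*r)
N(I(-12, V(5, 6)), A(12)) + 185880 = (2032 + 5000*(2*(-12)/(-12 + 6))) + 185880 = (2032 + 5000*(2*(-12)/(-6))) + 185880 = (2032 + 5000*(2*(-12)*(-⅙))) + 185880 = (2032 + 5000*4) + 185880 = (2032 + 20000) + 185880 = 22032 + 185880 = 207912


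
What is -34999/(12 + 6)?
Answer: -34999/18 ≈ -1944.4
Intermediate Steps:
-34999/(12 + 6) = -34999/18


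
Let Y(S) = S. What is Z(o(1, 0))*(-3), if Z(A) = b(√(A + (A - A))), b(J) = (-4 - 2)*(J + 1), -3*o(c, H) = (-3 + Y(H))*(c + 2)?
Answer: 18 + 18*√3 ≈ 49.177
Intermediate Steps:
o(c, H) = -(-3 + H)*(2 + c)/3 (o(c, H) = -(-3 + H)*(c + 2)/3 = -(-3 + H)*(2 + c)/3)
b(J) = -6 - 6*J (b(J) = -6*(1 + J) = -6 - 6*J)
Z(A) = -6 - 6*√A (Z(A) = -6 - 6*√(A + (A - A)) = -6 - 6*√(A + 0) = -6 - 6*√A)
Z(o(1, 0))*(-3) = (-6 - 6*√(2 + 1 - ⅔*0 - ⅓*0*1))*(-3) = (-6 - 6*√(2 + 1 + 0 + 0))*(-3) = (-6 - 6*√3)*(-3) = 18 + 18*√3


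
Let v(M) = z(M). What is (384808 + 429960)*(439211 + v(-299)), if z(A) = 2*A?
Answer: 357367836784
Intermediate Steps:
v(M) = 2*M
(384808 + 429960)*(439211 + v(-299)) = (384808 + 429960)*(439211 + 2*(-299)) = 814768*(439211 - 598) = 814768*438613 = 357367836784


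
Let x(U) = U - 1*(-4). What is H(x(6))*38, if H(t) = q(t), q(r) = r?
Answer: 380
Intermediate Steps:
x(U) = 4 + U (x(U) = U + 4 = 4 + U)
H(t) = t
H(x(6))*38 = (4 + 6)*38 = 10*38 = 380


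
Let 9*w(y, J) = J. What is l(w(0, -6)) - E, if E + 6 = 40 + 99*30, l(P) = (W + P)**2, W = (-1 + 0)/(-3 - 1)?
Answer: -432551/144 ≈ -3003.8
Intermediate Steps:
W = 1/4 (W = -1/(-4) = -1*(-1/4) = 1/4 ≈ 0.25000)
w(y, J) = J/9
l(P) = (1/4 + P)**2
E = 3004 (E = -6 + (40 + 99*30) = -6 + (40 + 2970) = -6 + 3010 = 3004)
l(w(0, -6)) - E = (1 + 4*((1/9)*(-6)))**2/16 - 1*3004 = (1 + 4*(-2/3))**2/16 - 3004 = (1 - 8/3)**2/16 - 3004 = (-5/3)**2/16 - 3004 = (1/16)*(25/9) - 3004 = 25/144 - 3004 = -432551/144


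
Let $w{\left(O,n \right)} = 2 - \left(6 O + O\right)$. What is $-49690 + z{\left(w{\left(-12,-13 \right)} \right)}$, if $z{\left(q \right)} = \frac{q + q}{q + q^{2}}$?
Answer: $- \frac{4323028}{87} \approx -49690.0$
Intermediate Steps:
$w{\left(O,n \right)} = 2 - 7 O$
$z{\left(q \right)} = \frac{2 q}{q + q^{2}}$
$-49690 + z{\left(w{\left(-12,-13 \right)} \right)} = -49690 + \frac{2}{1 + \left(2 - -84\right)} = -49690 + \frac{2}{1 + \left(2 + 84\right)} = -49690 + \frac{2}{1 + 86} = -49690 + \frac{2}{87} = - \frac{4323028}{87}$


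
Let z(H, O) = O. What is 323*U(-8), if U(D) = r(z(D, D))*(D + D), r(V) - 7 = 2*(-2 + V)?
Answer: 67184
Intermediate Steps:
r(V) = 3 + 2*V (r(V) = 7 + 2*(-2 + V) = 7 + (-4 + 2*V) = 3 + 2*V)
U(D) = 2*D*(3 + 2*D) (U(D) = (3 + 2*D)*(D + D) = (3 + 2*D)*(2*D) = 2*D*(3 + 2*D))
323*U(-8) = 323*(2*(-8)*(3 + 2*(-8))) = 323*(2*(-8)*(3 - 16)) = 323*(2*(-8)*(-13)) = 323*208 = 67184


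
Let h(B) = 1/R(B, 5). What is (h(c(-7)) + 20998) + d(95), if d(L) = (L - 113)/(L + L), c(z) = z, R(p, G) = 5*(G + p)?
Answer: 3989583/190 ≈ 20998.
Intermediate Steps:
R(p, G) = 5*G + 5*p
h(B) = 1/(25 + 5*B) (h(B) = 1/(5*5 + 5*B) = 1/(25 + 5*B))
d(L) = (-113 + L)/(2*L) (d(L) = (-113 + L)/((2*L)) = (-113 + L)*(1/(2*L)) = (-113 + L)/(2*L))
(h(c(-7)) + 20998) + d(95) = (1/(5*(5 - 7)) + 20998) + (½)*(-113 + 95)/95 = ((⅕)/(-2) + 20998) + (½)*(1/95)*(-18) = ((⅕)*(-½) + 20998) - 9/95 = (-⅒ + 20998) - 9/95 = 209979/10 - 9/95 = 3989583/190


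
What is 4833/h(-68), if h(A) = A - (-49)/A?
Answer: -328644/4673 ≈ -70.328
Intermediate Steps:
h(A) = A + 49/A
4833/h(-68) = 4833/(-68 + 49/(-68)) = 4833/(-68 + 49*(-1/68)) = 4833/(-68 - 49/68) = 4833/(-4673/68) = 4833*(-68/4673) = -328644/4673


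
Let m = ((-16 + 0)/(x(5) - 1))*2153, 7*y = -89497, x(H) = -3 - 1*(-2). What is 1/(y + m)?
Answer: 7/31071 ≈ 0.00022529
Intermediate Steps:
x(H) = -1 (x(H) = -3 + 2 = -1)
y = -89497/7 (y = (⅐)*(-89497) = -89497/7 ≈ -12785.)
m = 17224 (m = ((-16 + 0)/(-1 - 1))*2153 = -16/(-2)*2153 = -16*(-½)*2153 = 8*2153 = 17224)
1/(y + m) = 1/(-89497/7 + 17224) = 1/(31071/7) = 7/31071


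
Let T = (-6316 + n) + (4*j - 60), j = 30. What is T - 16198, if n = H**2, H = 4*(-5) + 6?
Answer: -22258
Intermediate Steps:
H = -14 (H = -20 + 6 = -14)
n = 196 (n = (-14)**2 = 196)
T = -6060 (T = (-6316 + 196) + (4*30 - 60) = -6120 + (120 - 60) = -6120 + 60 = -6060)
T - 16198 = -6060 - 16198 = -22258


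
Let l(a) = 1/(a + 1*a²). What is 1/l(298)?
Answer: 89102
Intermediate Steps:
l(a) = 1/(a + a²)
1/l(298) = 1/(1/(298*(1 + 298))) = 1/((1/298)/299) = 1/((1/298)*(1/299)) = 1/(1/89102) = 89102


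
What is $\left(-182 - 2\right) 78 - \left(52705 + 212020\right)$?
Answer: $-279077$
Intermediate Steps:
$\left(-182 - 2\right) 78 - \left(52705 + 212020\right) = \left(-184\right) 78 - 264725 = -14352 - 264725 = -279077$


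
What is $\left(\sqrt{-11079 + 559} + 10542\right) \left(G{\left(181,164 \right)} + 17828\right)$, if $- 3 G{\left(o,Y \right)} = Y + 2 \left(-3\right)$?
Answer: $187387564 + \frac{106652 i \sqrt{2630}}{3} \approx 1.8739 \cdot 10^{8} + 1.8232 \cdot 10^{6} i$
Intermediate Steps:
$G{\left(o,Y \right)} = 2 - \frac{Y}{3}$ ($G{\left(o,Y \right)} = - \frac{Y + 2 \left(-3\right)}{3} = - \frac{Y - 6}{3} = - \frac{-6 + Y}{3} = 2 - \frac{Y}{3}$)
$\left(\sqrt{-11079 + 559} + 10542\right) \left(G{\left(181,164 \right)} + 17828\right) = \left(\sqrt{-11079 + 559} + 10542\right) \left(\left(2 - \frac{164}{3}\right) + 17828\right) = \left(\sqrt{-10520} + 10542\right) \left(\left(2 - \frac{164}{3}\right) + 17828\right) = \left(2 i \sqrt{2630} + 10542\right) \left(- \frac{158}{3} + 17828\right) = \left(10542 + 2 i \sqrt{2630}\right) \frac{53326}{3} = 187387564 + \frac{106652 i \sqrt{2630}}{3}$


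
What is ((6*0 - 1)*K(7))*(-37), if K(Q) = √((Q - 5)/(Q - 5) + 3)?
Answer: 74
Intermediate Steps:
K(Q) = 2 (K(Q) = √((-5 + Q)/(-5 + Q) + 3) = √(1 + 3) = √4 = 2)
((6*0 - 1)*K(7))*(-37) = ((6*0 - 1)*2)*(-37) = ((0 - 1)*2)*(-37) = -1*2*(-37) = -2*(-37) = 74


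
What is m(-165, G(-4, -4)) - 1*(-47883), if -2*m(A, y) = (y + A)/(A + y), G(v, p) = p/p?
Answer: 95765/2 ≈ 47883.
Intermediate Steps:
G(v, p) = 1
m(A, y) = -½ (m(A, y) = -(y + A)/(2*(A + y)) = -(A + y)/(2*(A + y)) = -½*1 = -½)
m(-165, G(-4, -4)) - 1*(-47883) = -½ - 1*(-47883) = -½ + 47883 = 95765/2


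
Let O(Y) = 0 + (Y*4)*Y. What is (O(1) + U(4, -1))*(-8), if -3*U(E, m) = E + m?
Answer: -24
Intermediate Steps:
O(Y) = 4*Y² (O(Y) = 0 + (4*Y)*Y = 0 + 4*Y² = 4*Y²)
U(E, m) = -E/3 - m/3 (U(E, m) = -(E + m)/3 = -E/3 - m/3)
(O(1) + U(4, -1))*(-8) = (4*1² + (-⅓*4 - ⅓*(-1)))*(-8) = (4*1 + (-4/3 + ⅓))*(-8) = (4 - 1)*(-8) = 3*(-8) = -24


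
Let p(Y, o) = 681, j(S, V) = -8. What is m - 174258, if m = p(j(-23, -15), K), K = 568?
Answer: -173577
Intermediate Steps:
m = 681
m - 174258 = 681 - 174258 = -173577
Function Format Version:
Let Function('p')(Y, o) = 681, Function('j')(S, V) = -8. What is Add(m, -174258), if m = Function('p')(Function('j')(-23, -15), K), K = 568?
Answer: -173577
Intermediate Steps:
m = 681
Add(m, -174258) = Add(681, -174258) = -173577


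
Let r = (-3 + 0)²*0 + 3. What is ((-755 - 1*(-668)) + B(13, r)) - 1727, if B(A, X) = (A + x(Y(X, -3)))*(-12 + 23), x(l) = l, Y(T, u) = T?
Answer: -1638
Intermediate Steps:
r = 3 (r = (-3)²*0 + 3 = 9*0 + 3 = 0 + 3 = 3)
B(A, X) = 11*A + 11*X (B(A, X) = (A + X)*(-12 + 23) = (A + X)*11 = 11*A + 11*X)
((-755 - 1*(-668)) + B(13, r)) - 1727 = ((-755 - 1*(-668)) + (11*13 + 11*3)) - 1727 = ((-755 + 668) + (143 + 33)) - 1727 = (-87 + 176) - 1727 = 89 - 1727 = -1638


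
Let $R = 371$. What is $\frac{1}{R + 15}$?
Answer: $\frac{1}{386} \approx 0.0025907$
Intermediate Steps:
$\frac{1}{R + 15} = \frac{1}{371 + 15} = \frac{1}{386}$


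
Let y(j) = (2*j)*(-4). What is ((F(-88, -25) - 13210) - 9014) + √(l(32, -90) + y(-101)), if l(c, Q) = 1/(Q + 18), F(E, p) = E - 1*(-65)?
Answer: -22247 + 5*√4654/12 ≈ -22219.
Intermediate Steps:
F(E, p) = 65 + E (F(E, p) = E + 65 = 65 + E)
y(j) = -8*j
l(c, Q) = 1/(18 + Q)
((F(-88, -25) - 13210) - 9014) + √(l(32, -90) + y(-101)) = (((65 - 88) - 13210) - 9014) + √(1/(18 - 90) - 8*(-101)) = ((-23 - 13210) - 9014) + √(1/(-72) + 808) = (-13233 - 9014) + √(-1/72 + 808) = -22247 + √(58175/72) = -22247 + 5*√4654/12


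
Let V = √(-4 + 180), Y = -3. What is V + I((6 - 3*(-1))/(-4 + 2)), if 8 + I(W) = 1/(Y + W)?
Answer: -122/15 + 4*√11 ≈ 5.1332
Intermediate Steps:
I(W) = -8 + 1/(-3 + W)
V = 4*√11 (V = √176 = 4*√11 ≈ 13.266)
V + I((6 - 3*(-1))/(-4 + 2)) = 4*√11 + (25 - 8*(6 - 3*(-1))/(-4 + 2))/(-3 + (6 - 3*(-1))/(-4 + 2)) = 4*√11 + (25 - 8*(6 + 3)/(-2))/(-3 + (6 + 3)/(-2)) = 4*√11 + (25 - 72*(-1)/2)/(-3 + 9*(-½)) = 4*√11 + (25 - 8*(-9/2))/(-3 - 9/2) = 4*√11 + (25 + 36)/(-15/2) = 4*√11 - 2/15*61 = 4*√11 - 122/15 = -122/15 + 4*√11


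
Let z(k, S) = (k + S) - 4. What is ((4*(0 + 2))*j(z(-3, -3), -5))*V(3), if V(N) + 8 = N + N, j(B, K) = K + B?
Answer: 240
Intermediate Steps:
z(k, S) = -4 + S + k (z(k, S) = (S + k) - 4 = -4 + S + k)
j(B, K) = B + K
V(N) = -8 + 2*N (V(N) = -8 + (N + N) = -8 + 2*N)
((4*(0 + 2))*j(z(-3, -3), -5))*V(3) = ((4*(0 + 2))*((-4 - 3 - 3) - 5))*(-8 + 2*3) = ((4*2)*(-10 - 5))*(-8 + 6) = (8*(-15))*(-2) = -120*(-2) = 240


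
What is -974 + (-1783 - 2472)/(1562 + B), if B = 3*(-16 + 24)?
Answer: -1549019/1586 ≈ -976.68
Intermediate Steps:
B = 24 (B = 3*8 = 24)
-974 + (-1783 - 2472)/(1562 + B) = -974 + (-1783 - 2472)/(1562 + 24) = -974 - 4255/1586 = -1549019/1586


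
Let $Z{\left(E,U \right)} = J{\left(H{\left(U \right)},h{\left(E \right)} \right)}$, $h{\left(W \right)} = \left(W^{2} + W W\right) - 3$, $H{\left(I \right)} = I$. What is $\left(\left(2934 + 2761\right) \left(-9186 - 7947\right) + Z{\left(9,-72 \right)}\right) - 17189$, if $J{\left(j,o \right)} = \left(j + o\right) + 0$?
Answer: $-97589537$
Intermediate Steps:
$h{\left(W \right)} = -3 + 2 W^{2}$ ($h{\left(W \right)} = \left(W^{2} + W^{2}\right) - 3 = 2 W^{2} - 3 = -3 + 2 W^{2}$)
$J{\left(j,o \right)} = j + o$
$Z{\left(E,U \right)} = -3 + U + 2 E^{2}$ ($Z{\left(E,U \right)} = U + \left(-3 + 2 E^{2}\right) = -3 + U + 2 E^{2}$)
$\left(\left(2934 + 2761\right) \left(-9186 - 7947\right) + Z{\left(9,-72 \right)}\right) - 17189 = \left(\left(2934 + 2761\right) \left(-9186 - 7947\right) - \left(75 - 162\right)\right) - 17189 = \left(5695 \left(-17133\right) - -87\right) - 17189 = \left(-97572435 - -87\right) - 17189 = \left(-97572435 + 87\right) - 17189 = -97572348 - 17189 = -97589537$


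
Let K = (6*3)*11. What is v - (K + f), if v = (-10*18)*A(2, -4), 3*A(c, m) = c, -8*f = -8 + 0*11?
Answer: -319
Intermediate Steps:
f = 1 (f = -(-8 + 0*11)/8 = -(-8 + 0)/8 = -⅛*(-8) = 1)
A(c, m) = c/3
K = 198 (K = 18*11 = 198)
v = -120 (v = (-10*18)*((⅓)*2) = -180*⅔ = -120)
v - (K + f) = -120 - (198 + 1) = -120 - 1*199 = -120 - 199 = -319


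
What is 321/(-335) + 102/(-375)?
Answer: -10303/8375 ≈ -1.2302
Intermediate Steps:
321/(-335) + 102/(-375) = 321*(-1/335) + 102*(-1/375) = -321/335 - 34/125 = -10303/8375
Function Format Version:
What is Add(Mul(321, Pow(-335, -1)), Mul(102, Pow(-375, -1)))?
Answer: Rational(-10303, 8375) ≈ -1.2302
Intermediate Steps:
Add(Mul(321, Pow(-335, -1)), Mul(102, Pow(-375, -1))) = Add(Mul(321, Rational(-1, 335)), Mul(102, Rational(-1, 375))) = Add(Rational(-321, 335), Rational(-34, 125)) = Rational(-10303, 8375)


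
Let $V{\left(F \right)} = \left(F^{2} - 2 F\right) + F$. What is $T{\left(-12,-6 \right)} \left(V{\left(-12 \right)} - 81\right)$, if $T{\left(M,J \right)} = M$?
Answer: $-900$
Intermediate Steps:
$V{\left(F \right)} = F^{2} - F$
$T{\left(-12,-6 \right)} \left(V{\left(-12 \right)} - 81\right) = - 12 \left(- 12 \left(-1 - 12\right) - 81\right) = - 12 \left(\left(-12\right) \left(-13\right) - 81\right) = - 12 \left(156 - 81\right) = \left(-12\right) 75 = -900$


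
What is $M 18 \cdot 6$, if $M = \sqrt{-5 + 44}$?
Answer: $108 \sqrt{39} \approx 674.46$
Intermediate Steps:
$M = \sqrt{39} \approx 6.245$
$M 18 \cdot 6 = \sqrt{39} \cdot 18 \cdot 6 = \sqrt{39} \cdot 108 = 108 \sqrt{39}$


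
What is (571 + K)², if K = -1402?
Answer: 690561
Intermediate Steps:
(571 + K)² = (571 - 1402)² = (-831)² = 690561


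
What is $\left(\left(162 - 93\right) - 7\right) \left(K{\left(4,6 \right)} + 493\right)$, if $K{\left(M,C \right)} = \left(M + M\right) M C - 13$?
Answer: $41664$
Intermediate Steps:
$K{\left(M,C \right)} = -13 + 2 C M^{2}$ ($K{\left(M,C \right)} = 2 M M C - 13 = 2 M^{2} C - 13 = 2 C M^{2} - 13 = -13 + 2 C M^{2}$)
$\left(\left(162 - 93\right) - 7\right) \left(K{\left(4,6 \right)} + 493\right) = \left(\left(162 - 93\right) - 7\right) \left(\left(-13 + 2 \cdot 6 \cdot 4^{2}\right) + 493\right) = \left(69 - 7\right) \left(\left(-13 + 2 \cdot 6 \cdot 16\right) + 493\right) = 62 \left(\left(-13 + 192\right) + 493\right) = 62 \left(179 + 493\right) = 62 \cdot 672 = 41664$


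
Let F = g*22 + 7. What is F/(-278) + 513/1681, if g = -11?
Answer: 537649/467318 ≈ 1.1505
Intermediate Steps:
F = -235 (F = -11*22 + 7 = -242 + 7 = -235)
F/(-278) + 513/1681 = -235/(-278) + 513/1681 = -235*(-1/278) + 513*(1/1681) = 235/278 + 513/1681 = 537649/467318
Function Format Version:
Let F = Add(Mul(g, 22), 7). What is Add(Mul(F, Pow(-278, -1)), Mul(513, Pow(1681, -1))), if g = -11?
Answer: Rational(537649, 467318) ≈ 1.1505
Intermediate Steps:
F = -235 (F = Add(Mul(-11, 22), 7) = Add(-242, 7) = -235)
Add(Mul(F, Pow(-278, -1)), Mul(513, Pow(1681, -1))) = Add(Mul(-235, Pow(-278, -1)), Mul(513, Pow(1681, -1))) = Add(Mul(-235, Rational(-1, 278)), Mul(513, Rational(1, 1681))) = Add(Rational(235, 278), Rational(513, 1681)) = Rational(537649, 467318)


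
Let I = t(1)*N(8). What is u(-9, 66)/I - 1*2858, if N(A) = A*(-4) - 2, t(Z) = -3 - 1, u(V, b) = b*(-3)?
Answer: -194443/68 ≈ -2859.5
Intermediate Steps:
u(V, b) = -3*b
t(Z) = -4
N(A) = -2 - 4*A (N(A) = -4*A - 2 = -2 - 4*A)
I = 136 (I = -4*(-2 - 4*8) = -4*(-2 - 32) = -4*(-34) = 136)
u(-9, 66)/I - 1*2858 = -3*66/136 - 1*2858 = -198*1/136 - 2858 = -99/68 - 2858 = -194443/68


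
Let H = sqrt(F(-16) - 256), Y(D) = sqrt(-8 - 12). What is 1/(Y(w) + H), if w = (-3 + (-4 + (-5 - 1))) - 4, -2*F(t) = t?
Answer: -I/(2*sqrt(5) + 2*sqrt(62)) ≈ -0.049456*I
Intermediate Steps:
F(t) = -t/2
w = -17 (w = (-3 + (-4 - 6)) - 4 = (-3 - 10) - 4 = -13 - 4 = -17)
Y(D) = 2*I*sqrt(5) (Y(D) = sqrt(-20) = 2*I*sqrt(5))
H = 2*I*sqrt(62) (H = sqrt(-1/2*(-16) - 256) = sqrt(8 - 256) = sqrt(-248) = 2*I*sqrt(62) ≈ 15.748*I)
1/(Y(w) + H) = 1/(2*I*sqrt(5) + 2*I*sqrt(62))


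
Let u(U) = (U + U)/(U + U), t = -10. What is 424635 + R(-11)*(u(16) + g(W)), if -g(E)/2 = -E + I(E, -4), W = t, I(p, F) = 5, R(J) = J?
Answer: 424954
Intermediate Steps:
u(U) = 1 (u(U) = (2*U)/((2*U)) = (2*U)*(1/(2*U)) = 1)
W = -10
g(E) = -10 + 2*E (g(E) = -2*(-E + 5) = -2*(5 - E) = -10 + 2*E)
424635 + R(-11)*(u(16) + g(W)) = 424635 - 11*(1 + (-10 + 2*(-10))) = 424635 - 11*(1 + (-10 - 20)) = 424635 - 11*(1 - 30) = 424635 - 11*(-29) = 424635 + 319 = 424954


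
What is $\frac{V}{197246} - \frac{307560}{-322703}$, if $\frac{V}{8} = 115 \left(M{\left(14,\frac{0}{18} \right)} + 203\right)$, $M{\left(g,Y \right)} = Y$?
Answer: $\frac{8638070860}{4546562567} \approx 1.8999$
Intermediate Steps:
$V = 186760$ ($V = 8 \cdot 115 \left(\frac{0}{18} + 203\right) = 8 \cdot 115 \left(0 \cdot \frac{1}{18} + 203\right) = 8 \cdot 115 \left(0 + 203\right) = 8 \cdot 115 \cdot 203 = 8 \cdot 23345 = 186760$)
$\frac{V}{197246} - \frac{307560}{-322703} = \frac{186760}{197246} - \frac{307560}{-322703} = 186760 \cdot \frac{1}{197246} - - \frac{307560}{322703} = \frac{13340}{14089} + \frac{307560}{322703} = \frac{8638070860}{4546562567}$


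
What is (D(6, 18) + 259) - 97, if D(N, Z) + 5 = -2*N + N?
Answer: 151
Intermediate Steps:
D(N, Z) = -5 - N (D(N, Z) = -5 + (-2*N + N) = -5 - N)
(D(6, 18) + 259) - 97 = ((-5 - 1*6) + 259) - 97 = ((-5 - 6) + 259) - 97 = (-11 + 259) - 97 = 248 - 97 = 151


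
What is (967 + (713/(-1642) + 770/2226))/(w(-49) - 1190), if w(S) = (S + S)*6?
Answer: -36062767/66313812 ≈ -0.54382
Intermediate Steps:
w(S) = 12*S (w(S) = (2*S)*6 = 12*S)
(967 + (713/(-1642) + 770/2226))/(w(-49) - 1190) = (967 + (713/(-1642) + 770/2226))/(12*(-49) - 1190) = (967 + (713*(-1/1642) + 770*(1/2226)))/(-588 - 1190) = (967 + (-713/1642 + 55/159))/(-1778) = (967 - 23057/261078)*(-1/1778) = (252439369/261078)*(-1/1778) = -36062767/66313812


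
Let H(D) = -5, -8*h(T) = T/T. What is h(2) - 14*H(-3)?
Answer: 559/8 ≈ 69.875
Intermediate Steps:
h(T) = -1/8 (h(T) = -T/(8*T) = -1/8*1 = -1/8)
h(2) - 14*H(-3) = -1/8 - 14*(-5) = -1/8 + 70 = 559/8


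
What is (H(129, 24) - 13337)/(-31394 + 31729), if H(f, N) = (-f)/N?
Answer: -106739/2680 ≈ -39.828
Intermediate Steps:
H(f, N) = -f/N
(H(129, 24) - 13337)/(-31394 + 31729) = (-1*129/24 - 13337)/(-31394 + 31729) = (-1*129*1/24 - 13337)/335 = (-43/8 - 13337)*(1/335) = -106739/8*1/335 = -106739/2680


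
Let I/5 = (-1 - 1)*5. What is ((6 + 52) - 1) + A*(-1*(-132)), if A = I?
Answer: -6543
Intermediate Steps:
I = -50 (I = 5*((-1 - 1)*5) = 5*(-2*5) = 5*(-10) = -50)
A = -50
((6 + 52) - 1) + A*(-1*(-132)) = ((6 + 52) - 1) - (-50)*(-132) = (58 - 1) - 50*132 = 57 - 6600 = -6543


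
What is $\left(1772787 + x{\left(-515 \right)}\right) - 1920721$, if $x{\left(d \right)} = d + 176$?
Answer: $-148273$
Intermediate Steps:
$x{\left(d \right)} = 176 + d$
$\left(1772787 + x{\left(-515 \right)}\right) - 1920721 = \left(1772787 + \left(176 - 515\right)\right) - 1920721 = \left(1772787 - 339\right) - 1920721 = 1772448 - 1920721 = -148273$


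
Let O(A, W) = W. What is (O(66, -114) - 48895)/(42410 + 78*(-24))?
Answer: -49009/40538 ≈ -1.2090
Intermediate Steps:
(O(66, -114) - 48895)/(42410 + 78*(-24)) = (-114 - 48895)/(42410 + 78*(-24)) = -49009/(42410 - 1872) = -49009/40538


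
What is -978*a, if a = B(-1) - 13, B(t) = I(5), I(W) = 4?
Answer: 8802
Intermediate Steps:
B(t) = 4
a = -9 (a = 4 - 13 = -9)
-978*a = -978*(-9) = 8802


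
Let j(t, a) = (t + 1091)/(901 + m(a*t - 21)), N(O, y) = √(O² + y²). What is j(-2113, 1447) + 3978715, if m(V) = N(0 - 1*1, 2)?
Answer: 1614952000659/405898 + 511*√5/405898 ≈ 3.9787e+6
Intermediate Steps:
m(V) = √5 (m(V) = √((0 - 1*1)² + 2²) = √((0 - 1)² + 4) = √((-1)² + 4) = √(1 + 4) = √5)
j(t, a) = (1091 + t)/(901 + √5) (j(t, a) = (t + 1091)/(901 + √5) = (1091 + t)/(901 + √5))
j(-2113, 1447) + 3978715 = (982991/811796 - 1091*√5/811796 + (901/811796)*(-2113) - 1/811796*(-2113)*√5) + 3978715 = (982991/811796 - 1091*√5/811796 - 1903813/811796 + 2113*√5/811796) + 3978715 = (-460411/405898 + 511*√5/405898) + 3978715 = 1614952000659/405898 + 511*√5/405898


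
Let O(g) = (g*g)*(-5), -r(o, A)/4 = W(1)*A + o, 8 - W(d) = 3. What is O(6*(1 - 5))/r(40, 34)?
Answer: 24/7 ≈ 3.4286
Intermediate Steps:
W(d) = 5 (W(d) = 8 - 1*3 = 8 - 3 = 5)
r(o, A) = -20*A - 4*o (r(o, A) = -4*(5*A + o) = -4*(o + 5*A) = -20*A - 4*o)
O(g) = -5*g**2 (O(g) = g**2*(-5) = -5*g**2)
O(6*(1 - 5))/r(40, 34) = (-5*36*(1 - 5)**2)/(-20*34 - 4*40) = (-5*(6*(-4))**2)/(-680 - 160) = (-5*(-24)**2)/(-840) = -(-1)*576/168 = -1/840*(-2880) = 24/7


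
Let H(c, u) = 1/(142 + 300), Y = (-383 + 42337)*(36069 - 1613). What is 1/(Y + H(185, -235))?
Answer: 442/638940624609 ≈ 6.9177e-10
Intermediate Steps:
Y = 1445567024 (Y = 41954*34456 = 1445567024)
H(c, u) = 1/442
1/(Y + H(185, -235)) = 1/(1445567024 + 1/442) = 1/(638940624609/442) = 442/638940624609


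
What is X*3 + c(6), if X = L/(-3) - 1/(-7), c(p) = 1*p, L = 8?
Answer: -11/7 ≈ -1.5714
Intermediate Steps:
c(p) = p
X = -53/21 (X = 8/(-3) - 1/(-7) = 8*(-⅓) - 1*(-⅐) = -8/3 + ⅐ = -53/21 ≈ -2.5238)
X*3 + c(6) = -53/21*3 + 6 = -53/7 + 6 = -11/7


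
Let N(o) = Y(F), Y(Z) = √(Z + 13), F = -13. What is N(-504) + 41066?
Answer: 41066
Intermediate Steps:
Y(Z) = √(13 + Z)
N(o) = 0 (N(o) = √(13 - 13) = √0 = 0)
N(-504) + 41066 = 0 + 41066 = 41066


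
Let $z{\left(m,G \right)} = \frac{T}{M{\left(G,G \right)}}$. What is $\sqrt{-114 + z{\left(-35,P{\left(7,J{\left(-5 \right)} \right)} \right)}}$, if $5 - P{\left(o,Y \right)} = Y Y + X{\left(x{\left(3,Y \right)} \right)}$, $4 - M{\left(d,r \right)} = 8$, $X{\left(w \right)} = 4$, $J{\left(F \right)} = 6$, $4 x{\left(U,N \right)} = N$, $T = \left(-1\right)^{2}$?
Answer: $\frac{i \sqrt{457}}{2} \approx 10.689 i$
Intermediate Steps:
$T = 1$
$x{\left(U,N \right)} = \frac{N}{4}$
$M{\left(d,r \right)} = -4$ ($M{\left(d,r \right)} = 4 - 8 = -4$)
$P{\left(o,Y \right)} = 1 - Y^{2}$ ($P{\left(o,Y \right)} = 5 - \left(Y Y + 4\right) = 5 - \left(Y^{2} + 4\right) = 5 - \left(4 + Y^{2}\right) = 1 - Y^{2}$)
$z{\left(m,G \right)} = - \frac{1}{4}$ ($z{\left(m,G \right)} = 1 \frac{1}{-4} = 1 \left(- \frac{1}{4}\right) = - \frac{1}{4}$)
$\sqrt{-114 + z{\left(-35,P{\left(7,J{\left(-5 \right)} \right)} \right)}} = \sqrt{-114 - \frac{1}{4}} = \sqrt{- \frac{457}{4}} = \frac{i \sqrt{457}}{2}$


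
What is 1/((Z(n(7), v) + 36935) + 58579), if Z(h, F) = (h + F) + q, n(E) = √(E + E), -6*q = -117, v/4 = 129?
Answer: 384198/36902025745 - 4*√14/36902025745 ≈ 1.0411e-5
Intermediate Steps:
v = 516 (v = 4*129 = 516)
q = 39/2 (q = -⅙*(-117) = 39/2 ≈ 19.500)
n(E) = √2*√E (n(E) = √(2*E) = √2*√E)
Z(h, F) = 39/2 + F + h (Z(h, F) = (h + F) + 39/2 = (F + h) + 39/2 = 39/2 + F + h)
1/((Z(n(7), v) + 36935) + 58579) = 1/(((39/2 + 516 + √2*√7) + 36935) + 58579) = 1/(((39/2 + 516 + √14) + 36935) + 58579) = 1/(((1071/2 + √14) + 36935) + 58579) = 1/((74941/2 + √14) + 58579) = 1/(192099/2 + √14)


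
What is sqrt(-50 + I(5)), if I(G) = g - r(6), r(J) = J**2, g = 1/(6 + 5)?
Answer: 3*I*sqrt(1155)/11 ≈ 9.2687*I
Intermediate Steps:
g = 1/11 ≈ 0.090909
I(G) = -395/11 (I(G) = 1/11 - 1*6**2 = 1/11 - 1*36 = 1/11 - 36 = -395/11)
sqrt(-50 + I(5)) = sqrt(-50 - 395/11) = sqrt(-945/11) = 3*I*sqrt(1155)/11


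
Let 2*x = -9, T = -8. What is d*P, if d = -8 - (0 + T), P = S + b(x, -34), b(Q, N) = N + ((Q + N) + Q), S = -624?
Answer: 0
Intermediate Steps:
x = -9/2 (x = (½)*(-9) = -9/2 ≈ -4.5000)
b(Q, N) = 2*N + 2*Q (b(Q, N) = N + ((N + Q) + Q) = N + (N + 2*Q) = 2*N + 2*Q)
P = -701 (P = -624 + (2*(-34) + 2*(-9/2)) = -624 + (-68 - 9) = -624 - 77 = -701)
d = 0 (d = -8 - (0 - 8) = -8 - 1*(-8) = -8 + 8 = 0)
d*P = 0*(-701) = 0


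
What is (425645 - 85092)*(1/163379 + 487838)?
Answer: 27142920239005459/163379 ≈ 1.6613e+11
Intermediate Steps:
(425645 - 85092)*(1/163379 + 487838) = 340553*(1/163379 + 487838) = 340553*(79702484603/163379) = 27142920239005459/163379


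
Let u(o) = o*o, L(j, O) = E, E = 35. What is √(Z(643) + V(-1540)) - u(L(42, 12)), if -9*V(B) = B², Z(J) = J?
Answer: -1225 + I*√2365813/3 ≈ -1225.0 + 512.71*I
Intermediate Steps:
L(j, O) = 35
u(o) = o²
V(B) = -B²/9
√(Z(643) + V(-1540)) - u(L(42, 12)) = √(643 - ⅑*(-1540)²) - 1*35² = √(643 - ⅑*2371600) - 1*1225 = √(643 - 2371600/9) - 1225 = √(-2365813/9) - 1225 = I*√2365813/3 - 1225 = -1225 + I*√2365813/3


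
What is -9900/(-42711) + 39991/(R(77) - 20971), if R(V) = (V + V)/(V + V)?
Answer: -500150867/298549890 ≈ -1.6753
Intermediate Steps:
R(V) = 1 (R(V) = (2*V)/((2*V)) = (2*V)*(1/(2*V)) = 1)
-9900/(-42711) + 39991/(R(77) - 20971) = -9900/(-42711) + 39991/(1 - 20971) = -9900*(-1/42711) + 39991/(-20970) = 3300/14237 + 39991*(-1/20970) = 3300/14237 - 39991/20970 = -500150867/298549890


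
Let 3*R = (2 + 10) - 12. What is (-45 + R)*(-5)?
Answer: 225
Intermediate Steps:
R = 0 (R = ((2 + 10) - 12)/3 = (12 - 12)/3 = (1/3)*0 = 0)
(-45 + R)*(-5) = (-45 + 0)*(-5) = -45*(-5) = 225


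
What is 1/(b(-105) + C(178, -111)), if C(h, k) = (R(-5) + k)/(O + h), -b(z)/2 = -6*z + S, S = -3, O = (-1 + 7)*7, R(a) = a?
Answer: -55/68999 ≈ -0.00079711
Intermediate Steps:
O = 42 (O = 6*7 = 42)
b(z) = 6 + 12*z (b(z) = -2*(-6*z - 3) = -2*(-3 - 6*z) = 6 + 12*z)
C(h, k) = (-5 + k)/(42 + h)
1/(b(-105) + C(178, -111)) = 1/((6 + 12*(-105)) + (-5 - 111)/(42 + 178)) = 1/((6 - 1260) - 116/220) = 1/(-1254 + (1/220)*(-116)) = 1/(-1254 - 29/55) = 1/(-68999/55) = -55/68999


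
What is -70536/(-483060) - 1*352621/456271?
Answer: -11512797417/18367189105 ≈ -0.62681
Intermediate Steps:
-70536/(-483060) - 1*352621/456271 = -70536*(-1/483060) - 352621*1/456271 = 5878/40255 - 352621/456271 = -11512797417/18367189105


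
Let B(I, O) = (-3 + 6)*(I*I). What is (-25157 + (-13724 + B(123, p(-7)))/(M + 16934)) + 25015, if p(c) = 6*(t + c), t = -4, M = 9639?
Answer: -3741703/26573 ≈ -140.81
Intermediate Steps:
p(c) = -24 + 6*c (p(c) = 6*(-4 + c) = -24 + 6*c)
B(I, O) = 3*I²
(-25157 + (-13724 + B(123, p(-7)))/(M + 16934)) + 25015 = (-25157 + (-13724 + 3*123²)/(9639 + 16934)) + 25015 = (-25157 + (-13724 + 3*15129)/26573) + 25015 = (-25157 + (-13724 + 45387)*(1/26573)) + 25015 = (-25157 + 31663*(1/26573)) + 25015 = (-25157 + 31663/26573) + 25015 = -668465298/26573 + 25015 = -3741703/26573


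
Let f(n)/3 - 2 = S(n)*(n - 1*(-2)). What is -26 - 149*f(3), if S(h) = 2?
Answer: -5390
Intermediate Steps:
f(n) = 18 + 6*n (f(n) = 6 + 3*(2*(n - 1*(-2))) = 6 + 3*(2*(n + 2)) = 6 + 3*(2*(2 + n)) = 6 + 3*(4 + 2*n) = 6 + (12 + 6*n) = 18 + 6*n)
-26 - 149*f(3) = -26 - 149*(18 + 6*3) = -26 - 149*(18 + 18) = -26 - 149*36 = -26 - 5364 = -5390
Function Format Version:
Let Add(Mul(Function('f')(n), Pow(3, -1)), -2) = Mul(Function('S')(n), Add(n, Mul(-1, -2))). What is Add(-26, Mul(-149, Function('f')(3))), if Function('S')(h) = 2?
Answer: -5390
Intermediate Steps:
Function('f')(n) = Add(18, Mul(6, n)) (Function('f')(n) = Add(6, Mul(3, Mul(2, Add(n, Mul(-1, -2))))) = Add(6, Mul(3, Mul(2, Add(n, 2)))) = Add(6, Mul(3, Mul(2, Add(2, n)))) = Add(6, Mul(3, Add(4, Mul(2, n)))) = Add(6, Add(12, Mul(6, n))) = Add(18, Mul(6, n)))
Add(-26, Mul(-149, Function('f')(3))) = Add(-26, Mul(-149, Add(18, Mul(6, 3)))) = Add(-26, Mul(-149, Add(18, 18))) = Add(-26, Mul(-149, 36)) = Add(-26, -5364) = -5390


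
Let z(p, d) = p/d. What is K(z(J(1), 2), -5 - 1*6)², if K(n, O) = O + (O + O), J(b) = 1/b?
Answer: 1089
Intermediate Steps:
J(b) = 1/b
K(n, O) = 3*O (K(n, O) = O + 2*O = 3*O)
K(z(J(1), 2), -5 - 1*6)² = (3*(-5 - 1*6))² = (3*(-5 - 6))² = (3*(-11))² = (-33)² = 1089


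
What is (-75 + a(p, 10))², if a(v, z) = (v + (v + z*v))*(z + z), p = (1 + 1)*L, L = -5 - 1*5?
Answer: 23765625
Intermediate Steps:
L = -10 (L = -5 - 5 = -10)
p = -20 (p = (1 + 1)*(-10) = 2*(-10) = -20)
a(v, z) = 2*z*(2*v + v*z) (a(v, z) = (v + (v + v*z))*(2*z) = (2*v + v*z)*(2*z) = 2*z*(2*v + v*z))
(-75 + a(p, 10))² = (-75 + 2*(-20)*10*(2 + 10))² = (-75 + 2*(-20)*10*12)² = (-75 - 4800)² = (-4875)² = 23765625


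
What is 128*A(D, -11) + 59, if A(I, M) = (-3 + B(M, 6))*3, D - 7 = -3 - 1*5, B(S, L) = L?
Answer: 1211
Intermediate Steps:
D = -1 (D = 7 + (-3 - 1*5) = 7 + (-3 - 5) = 7 - 8 = -1)
A(I, M) = 9 (A(I, M) = (-3 + 6)*3 = 3*3 = 9)
128*A(D, -11) + 59 = 128*9 + 59 = 1152 + 59 = 1211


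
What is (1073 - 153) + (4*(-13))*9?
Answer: 452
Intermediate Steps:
(1073 - 153) + (4*(-13))*9 = 920 - 52*9 = 920 - 468 = 452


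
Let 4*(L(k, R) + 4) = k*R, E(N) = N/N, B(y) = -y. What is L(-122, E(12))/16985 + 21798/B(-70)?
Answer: 10578189/33970 ≈ 311.40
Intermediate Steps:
E(N) = 1
L(k, R) = -4 + R*k/4 (L(k, R) = -4 + (k*R)/4 = -4 + (R*k)/4 = -4 + R*k/4)
L(-122, E(12))/16985 + 21798/B(-70) = (-4 + (¼)*1*(-122))/16985 + 21798/((-1*(-70))) = (-4 - 61/2)*(1/16985) + 21798/70 = -69/2*1/16985 + 21798*(1/70) = -69/33970 + 1557/5 = 10578189/33970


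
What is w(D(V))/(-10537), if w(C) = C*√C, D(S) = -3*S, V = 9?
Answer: 81*I*√3/10537 ≈ 0.013315*I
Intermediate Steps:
w(C) = C^(3/2)
w(D(V))/(-10537) = (-3*9)^(3/2)/(-10537) = (-27)^(3/2)*(-1/10537) = -81*I*√3*(-1/10537) = 81*I*√3/10537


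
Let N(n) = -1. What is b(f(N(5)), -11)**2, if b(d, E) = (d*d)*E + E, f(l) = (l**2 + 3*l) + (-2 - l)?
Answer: 12100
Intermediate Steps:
f(l) = -2 + l**2 + 2*l
b(d, E) = E + E*d**2 (b(d, E) = d**2*E + E = E*d**2 + E = E + E*d**2)
b(f(N(5)), -11)**2 = (-11*(1 + (-2 + (-1)**2 + 2*(-1))**2))**2 = (-11*(1 + (-2 + 1 - 2)**2))**2 = (-11*(1 + (-3)**2))**2 = (-11*(1 + 9))**2 = (-11*10)**2 = (-110)**2 = 12100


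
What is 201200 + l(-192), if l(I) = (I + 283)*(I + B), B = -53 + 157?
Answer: 193192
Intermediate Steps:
B = 104
l(I) = (104 + I)*(283 + I) (l(I) = (I + 283)*(I + 104) = (283 + I)*(104 + I) = (104 + I)*(283 + I))
201200 + l(-192) = 201200 + (29432 + (-192)**2 + 387*(-192)) = 201200 + (29432 + 36864 - 74304) = 201200 - 8008 = 193192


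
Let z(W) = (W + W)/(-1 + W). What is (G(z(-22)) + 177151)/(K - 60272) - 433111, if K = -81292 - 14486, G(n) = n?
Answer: -1554504420167/3589150 ≈ -4.3311e+5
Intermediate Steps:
z(W) = 2*W/(-1 + W) (z(W) = (2*W)/(-1 + W) = 2*W/(-1 + W))
K = -95778
(G(z(-22)) + 177151)/(K - 60272) - 433111 = (2*(-22)/(-1 - 22) + 177151)/(-95778 - 60272) - 433111 = (2*(-22)/(-23) + 177151)/(-156050) - 433111 = (2*(-22)*(-1/23) + 177151)*(-1/156050) - 433111 = (44/23 + 177151)*(-1/156050) - 433111 = (4074517/23)*(-1/156050) - 433111 = -4074517/3589150 - 433111 = -1554504420167/3589150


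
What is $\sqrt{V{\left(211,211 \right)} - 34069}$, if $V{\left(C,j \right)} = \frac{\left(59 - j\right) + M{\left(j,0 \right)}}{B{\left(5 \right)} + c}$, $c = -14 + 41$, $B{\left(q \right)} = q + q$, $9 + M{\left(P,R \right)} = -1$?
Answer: $\frac{i \sqrt{46646455}}{37} \approx 184.59 i$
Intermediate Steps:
$M{\left(P,R \right)} = -10$ ($M{\left(P,R \right)} = -9 - 1 = -10$)
$B{\left(q \right)} = 2 q$
$c = 27$
$V{\left(C,j \right)} = \frac{49}{37} - \frac{j}{37}$ ($V{\left(C,j \right)} = \frac{\left(59 - j\right) - 10}{2 \cdot 5 + 27} = \frac{49 - j}{10 + 27} = \frac{49 - j}{37} = \left(49 - j\right) \frac{1}{37} = \frac{49}{37} - \frac{j}{37}$)
$\sqrt{V{\left(211,211 \right)} - 34069} = \sqrt{\left(\frac{49}{37} - \frac{211}{37}\right) - 34069} = \sqrt{- \frac{162}{37} - 34069} = \sqrt{- \frac{1260715}{37}} = \frac{i \sqrt{46646455}}{37}$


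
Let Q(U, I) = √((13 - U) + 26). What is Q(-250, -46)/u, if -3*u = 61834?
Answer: -51/61834 ≈ -0.00082479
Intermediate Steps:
Q(U, I) = √(39 - U)
u = -61834/3 (u = -⅓*61834 = -61834/3 ≈ -20611.)
Q(-250, -46)/u = √(39 - 1*(-250))/(-61834/3) = √(39 + 250)*(-3/61834) = √289*(-3/61834) = 17*(-3/61834) = -51/61834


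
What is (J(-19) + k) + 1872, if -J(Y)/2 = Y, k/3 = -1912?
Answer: -3826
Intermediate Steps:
k = -5736 (k = 3*(-1912) = -5736)
J(Y) = -2*Y
(J(-19) + k) + 1872 = (-2*(-19) - 5736) + 1872 = (38 - 5736) + 1872 = -5698 + 1872 = -3826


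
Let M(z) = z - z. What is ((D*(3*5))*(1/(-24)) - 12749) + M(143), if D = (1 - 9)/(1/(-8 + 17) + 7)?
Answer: -815891/64 ≈ -12748.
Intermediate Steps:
M(z) = 0
D = -9/8 (D = -8/(1/9 + 7) = -8/(⅑ + 7) = -8/64/9 = -8*9/64 = -9/8 ≈ -1.1250)
((D*(3*5))*(1/(-24)) - 12749) + M(143) = ((-27*5/8)*(1/(-24)) - 12749) + 0 = ((-9/8*15)*(1*(-1/24)) - 12749) + 0 = (-135/8*(-1/24) - 12749) + 0 = (45/64 - 12749) + 0 = -815891/64 + 0 = -815891/64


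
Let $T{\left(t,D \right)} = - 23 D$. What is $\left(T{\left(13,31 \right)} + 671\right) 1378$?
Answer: $-57876$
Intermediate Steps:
$\left(T{\left(13,31 \right)} + 671\right) 1378 = \left(\left(-23\right) 31 + 671\right) 1378 = \left(-713 + 671\right) 1378 = \left(-42\right) 1378 = -57876$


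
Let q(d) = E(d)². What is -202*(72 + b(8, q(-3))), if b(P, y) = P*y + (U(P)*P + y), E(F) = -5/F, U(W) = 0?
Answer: -19594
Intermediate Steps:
q(d) = 25/d² (q(d) = (-5/d)² = 25/d²)
b(P, y) = y + P*y (b(P, y) = P*y + (0*P + y) = P*y + (0 + y) = P*y + y = y + P*y)
-202*(72 + b(8, q(-3))) = -202*(72 + (25/(-3)²)*(1 + 8)) = -202*(72 + (25*(⅑))*9) = -202*(72 + (25/9)*9) = -202*(72 + 25) = -202*97 = -19594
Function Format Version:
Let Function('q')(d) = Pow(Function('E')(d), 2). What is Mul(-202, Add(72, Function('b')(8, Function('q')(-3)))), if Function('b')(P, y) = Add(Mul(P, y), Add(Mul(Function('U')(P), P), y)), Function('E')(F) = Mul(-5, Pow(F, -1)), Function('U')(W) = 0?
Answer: -19594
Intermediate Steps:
Function('q')(d) = Mul(25, Pow(d, -2)) (Function('q')(d) = Pow(Mul(-5, Pow(d, -1)), 2) = Mul(25, Pow(d, -2)))
Function('b')(P, y) = Add(y, Mul(P, y)) (Function('b')(P, y) = Add(Mul(P, y), Add(Mul(0, P), y)) = Add(Mul(P, y), Add(0, y)) = Add(Mul(P, y), y) = Add(y, Mul(P, y)))
Mul(-202, Add(72, Function('b')(8, Function('q')(-3)))) = Mul(-202, Add(72, Mul(Mul(25, Pow(-3, -2)), Add(1, 8)))) = Mul(-202, Add(72, Mul(Mul(25, Rational(1, 9)), 9))) = Mul(-202, Add(72, Mul(Rational(25, 9), 9))) = Mul(-202, Add(72, 25)) = Mul(-202, 97) = -19594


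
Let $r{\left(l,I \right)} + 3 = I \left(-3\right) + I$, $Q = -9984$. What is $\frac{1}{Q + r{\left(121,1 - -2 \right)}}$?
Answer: $- \frac{1}{9993} \approx -0.00010007$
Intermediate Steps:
$r{\left(l,I \right)} = -3 - 2 I$ ($r{\left(l,I \right)} = -3 + \left(I \left(-3\right) + I\right) = -3 + \left(- 3 I + I\right) = -3 - 2 I$)
$\frac{1}{Q + r{\left(121,1 - -2 \right)}} = \frac{1}{-9984 - \left(3 + 2 \left(1 - -2\right)\right)} = \frac{1}{-9984 - \left(3 + 2 \left(1 + 2\right)\right)} = \frac{1}{-9984 - 9} = \frac{1}{-9993} = - \frac{1}{9993}$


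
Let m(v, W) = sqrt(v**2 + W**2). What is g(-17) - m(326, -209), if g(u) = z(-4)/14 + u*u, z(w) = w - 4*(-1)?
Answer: 289 - sqrt(149957) ≈ -98.243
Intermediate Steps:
z(w) = 4 + w (z(w) = w + 4 = 4 + w)
m(v, W) = sqrt(W**2 + v**2)
g(u) = u**2 (g(u) = (4 - 4)/14 + u*u = 0*(1/14) + u**2 = 0 + u**2 = u**2)
g(-17) - m(326, -209) = (-17)**2 - sqrt((-209)**2 + 326**2) = 289 - sqrt(43681 + 106276) = 289 - sqrt(149957)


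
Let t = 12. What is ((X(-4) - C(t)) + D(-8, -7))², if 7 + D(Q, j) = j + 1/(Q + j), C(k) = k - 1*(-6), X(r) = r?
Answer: 292681/225 ≈ 1300.8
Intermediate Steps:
C(k) = 6 + k (C(k) = k + 6 = 6 + k)
D(Q, j) = -7 + j + 1/(Q + j) (D(Q, j) = -7 + (j + 1/(Q + j)) = -7 + j + 1/(Q + j))
((X(-4) - C(t)) + D(-8, -7))² = ((-4 - (6 + 12)) + (1 + (-7)² - 7*(-8) - 7*(-7) - 8*(-7))/(-8 - 7))² = ((-4 - 1*18) + (1 + 49 + 56 + 49 + 56)/(-15))² = ((-4 - 18) - 1/15*211)² = (-22 - 211/15)² = (-541/15)² = 292681/225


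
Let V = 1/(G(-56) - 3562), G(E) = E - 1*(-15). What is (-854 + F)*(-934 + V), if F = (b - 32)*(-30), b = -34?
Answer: -3789218578/3603 ≈ -1.0517e+6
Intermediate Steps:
G(E) = 15 + E (G(E) = E + 15 = 15 + E)
F = 1980 (F = (-34 - 32)*(-30) = -66*(-30) = 1980)
V = -1/3603 (V = 1/((15 - 56) - 3562) = 1/(-41 - 3562) = 1/(-3603) = -1/3603 ≈ -0.00027755)
(-854 + F)*(-934 + V) = (-854 + 1980)*(-934 - 1/3603) = 1126*(-3365203/3603) = -3789218578/3603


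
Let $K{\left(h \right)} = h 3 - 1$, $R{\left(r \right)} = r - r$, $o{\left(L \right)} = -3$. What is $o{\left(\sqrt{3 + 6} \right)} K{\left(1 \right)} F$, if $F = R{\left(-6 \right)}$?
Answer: $0$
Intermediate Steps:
$R{\left(r \right)} = 0$
$F = 0$
$K{\left(h \right)} = -1 + 3 h$ ($K{\left(h \right)} = 3 h - 1 = -1 + 3 h$)
$o{\left(\sqrt{3 + 6} \right)} K{\left(1 \right)} F = - 3 \left(-1 + 3 \cdot 1\right) 0 = - 3 \left(-1 + 3\right) 0 = \left(-3\right) 2 \cdot 0 = \left(-6\right) 0 = 0$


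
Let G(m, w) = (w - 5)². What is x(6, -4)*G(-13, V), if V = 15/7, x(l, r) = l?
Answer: 2400/49 ≈ 48.980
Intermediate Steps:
V = 15/7 (V = 15*(⅐) = 15/7 ≈ 2.1429)
G(m, w) = (-5 + w)²
x(6, -4)*G(-13, V) = 6*(-5 + 15/7)² = 6*(-20/7)² = 6*(400/49) = 2400/49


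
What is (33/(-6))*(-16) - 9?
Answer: 79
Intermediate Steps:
(33/(-6))*(-16) - 9 = (33*(-⅙))*(-16) - 9 = -11/2*(-16) - 9 = 88 - 9 = 79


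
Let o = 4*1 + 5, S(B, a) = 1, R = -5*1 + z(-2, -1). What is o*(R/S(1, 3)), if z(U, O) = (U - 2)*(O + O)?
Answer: 27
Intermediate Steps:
z(U, O) = 2*O*(-2 + U) (z(U, O) = (-2 + U)*(2*O) = 2*O*(-2 + U))
R = 3 (R = -5*1 + 2*(-1)*(-2 - 2) = -5 + 2*(-1)*(-4) = -5 + 8 = 3)
o = 9 (o = 4 + 5 = 9)
o*(R/S(1, 3)) = 9*(3/1) = 9*(3*1) = 9*3 = 27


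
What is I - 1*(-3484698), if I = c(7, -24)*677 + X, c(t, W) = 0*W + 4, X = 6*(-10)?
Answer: 3487346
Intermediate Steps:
X = -60
c(t, W) = 4 (c(t, W) = 0 + 4 = 4)
I = 2648 (I = 4*677 - 60 = 2708 - 60 = 2648)
I - 1*(-3484698) = 2648 - 1*(-3484698) = 2648 + 3484698 = 3487346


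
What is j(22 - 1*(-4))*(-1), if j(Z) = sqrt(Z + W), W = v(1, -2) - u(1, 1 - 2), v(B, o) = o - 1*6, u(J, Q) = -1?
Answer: -sqrt(19) ≈ -4.3589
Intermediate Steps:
v(B, o) = -6 + o (v(B, o) = o - 6 = -6 + o)
W = -7 (W = (-6 - 2) - 1*(-1) = -8 + 1 = -7)
j(Z) = sqrt(-7 + Z) (j(Z) = sqrt(Z - 7) = sqrt(-7 + Z))
j(22 - 1*(-4))*(-1) = sqrt(-7 + (22 - 1*(-4)))*(-1) = sqrt(-7 + (22 + 4))*(-1) = sqrt(-7 + 26)*(-1) = sqrt(19)*(-1) = -sqrt(19)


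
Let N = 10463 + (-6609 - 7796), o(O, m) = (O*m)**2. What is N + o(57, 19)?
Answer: 1168947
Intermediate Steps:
o(O, m) = O**2*m**2
N = -3942 (N = 10463 - 14405 = -3942)
N + o(57, 19) = -3942 + 57**2*19**2 = -3942 + 3249*361 = -3942 + 1172889 = 1168947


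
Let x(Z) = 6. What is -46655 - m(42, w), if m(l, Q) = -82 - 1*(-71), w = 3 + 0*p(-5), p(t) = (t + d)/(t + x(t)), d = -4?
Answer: -46644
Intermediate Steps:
p(t) = (-4 + t)/(6 + t) (p(t) = (t - 4)/(t + 6) = (-4 + t)/(6 + t))
w = 3 (w = 3 + 0*((-4 - 5)/(6 - 5)) = 3 + 0*(-9/1) = 3 + 0*(1*(-9)) = 3 + 0*(-9) = 3 + 0 = 3)
m(l, Q) = -11 (m(l, Q) = -82 + 71 = -11)
-46655 - m(42, w) = -46655 - 1*(-11) = -46655 + 11 = -46644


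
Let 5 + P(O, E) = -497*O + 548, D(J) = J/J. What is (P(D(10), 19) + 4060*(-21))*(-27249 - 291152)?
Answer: 27132222814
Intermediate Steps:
D(J) = 1
P(O, E) = 543 - 497*O (P(O, E) = -5 + (-497*O + 548) = -5 + (548 - 497*O) = 543 - 497*O)
(P(D(10), 19) + 4060*(-21))*(-27249 - 291152) = ((543 - 497*1) + 4060*(-21))*(-27249 - 291152) = ((543 - 497) - 85260)*(-318401) = (46 - 85260)*(-318401) = -85214*(-318401) = 27132222814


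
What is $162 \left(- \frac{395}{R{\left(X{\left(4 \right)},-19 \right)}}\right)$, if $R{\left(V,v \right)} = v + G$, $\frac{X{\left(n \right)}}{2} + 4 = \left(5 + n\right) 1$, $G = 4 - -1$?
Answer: $\frac{31995}{7} \approx 4570.7$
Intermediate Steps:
$G = 5$ ($G = 4 + 1 = 5$)
$X{\left(n \right)} = 2 + 2 n$ ($X{\left(n \right)} = -8 + 2 \left(5 + n\right) 1 = -8 + 2 \left(5 + n\right) = -8 + \left(10 + 2 n\right) = 2 + 2 n$)
$R{\left(V,v \right)} = 5 + v$ ($R{\left(V,v \right)} = v + 5 = 5 + v$)
$162 \left(- \frac{395}{R{\left(X{\left(4 \right)},-19 \right)}}\right) = 162 \left(- \frac{395}{5 - 19}\right) = 162 \left(- \frac{395}{-14}\right) = 162 \left(\left(-395\right) \left(- \frac{1}{14}\right)\right) = 162 \cdot \frac{395}{14} = \frac{31995}{7}$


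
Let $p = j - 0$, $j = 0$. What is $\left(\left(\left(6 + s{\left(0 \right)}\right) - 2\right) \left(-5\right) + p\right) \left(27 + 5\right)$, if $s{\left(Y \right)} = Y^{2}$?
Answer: $-640$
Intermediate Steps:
$p = 0$ ($p = 0 - 0 = 0 + 0 = 0$)
$\left(\left(\left(6 + s{\left(0 \right)}\right) - 2\right) \left(-5\right) + p\right) \left(27 + 5\right) = \left(\left(\left(6 + 0^{2}\right) - 2\right) \left(-5\right) + 0\right) \left(27 + 5\right) = \left(\left(\left(6 + 0\right) - 2\right) \left(-5\right) + 0\right) 32 = \left(\left(6 - 2\right) \left(-5\right) + 0\right) 32 = \left(4 \left(-5\right) + 0\right) 32 = \left(-20 + 0\right) 32 = \left(-20\right) 32 = -640$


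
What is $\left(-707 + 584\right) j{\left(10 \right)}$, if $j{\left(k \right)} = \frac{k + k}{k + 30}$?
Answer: $- \frac{123}{2} \approx -61.5$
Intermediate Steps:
$j{\left(k \right)} = \frac{2 k}{30 + k}$
$\left(-707 + 584\right) j{\left(10 \right)} = \left(-707 + 584\right) 2 \cdot 10 \frac{1}{30 + 10} = - 123 \cdot 2 \cdot 10 \cdot \frac{1}{40} = \left(-123\right) \frac{1}{2} = - \frac{123}{2}$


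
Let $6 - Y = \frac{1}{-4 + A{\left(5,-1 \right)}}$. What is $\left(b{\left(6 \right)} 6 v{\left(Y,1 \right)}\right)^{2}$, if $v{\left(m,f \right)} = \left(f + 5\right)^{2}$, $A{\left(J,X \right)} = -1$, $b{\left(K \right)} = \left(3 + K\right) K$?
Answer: $136048896$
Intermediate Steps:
$b{\left(K \right)} = K \left(3 + K\right)$
$Y = \frac{31}{5}$ ($Y = 6 - \frac{1}{-4 - 1} = 6 - \frac{1}{-5} = 6 - - \frac{1}{5} = 6 + \frac{1}{5} = \frac{31}{5} \approx 6.2$)
$v{\left(m,f \right)} = \left(5 + f\right)^{2}$
$\left(b{\left(6 \right)} 6 v{\left(Y,1 \right)}\right)^{2} = \left(6 \left(3 + 6\right) 6 \left(5 + 1\right)^{2}\right)^{2} = \left(6 \cdot 9 \cdot 6 \cdot 6^{2}\right)^{2} = \left(54 \cdot 6 \cdot 36\right)^{2} = \left(324 \cdot 36\right)^{2} = 11664^{2} = 136048896$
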